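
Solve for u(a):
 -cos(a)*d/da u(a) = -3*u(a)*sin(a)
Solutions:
 u(a) = C1/cos(a)^3


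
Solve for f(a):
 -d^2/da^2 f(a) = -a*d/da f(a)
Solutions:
 f(a) = C1 + C2*erfi(sqrt(2)*a/2)


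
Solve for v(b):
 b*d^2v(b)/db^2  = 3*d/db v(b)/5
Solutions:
 v(b) = C1 + C2*b^(8/5)


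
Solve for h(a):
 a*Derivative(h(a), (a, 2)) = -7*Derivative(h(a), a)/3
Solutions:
 h(a) = C1 + C2/a^(4/3)


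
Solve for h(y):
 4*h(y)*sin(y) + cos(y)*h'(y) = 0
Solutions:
 h(y) = C1*cos(y)^4


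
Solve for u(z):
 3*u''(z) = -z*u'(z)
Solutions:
 u(z) = C1 + C2*erf(sqrt(6)*z/6)


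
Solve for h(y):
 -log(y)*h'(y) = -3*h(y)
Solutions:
 h(y) = C1*exp(3*li(y))


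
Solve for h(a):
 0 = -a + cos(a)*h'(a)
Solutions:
 h(a) = C1 + Integral(a/cos(a), a)


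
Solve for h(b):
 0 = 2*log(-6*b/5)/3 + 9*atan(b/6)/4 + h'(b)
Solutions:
 h(b) = C1 - 2*b*log(-b)/3 - 9*b*atan(b/6)/4 - 2*b*log(6)/3 + 2*b/3 + 2*b*log(5)/3 + 27*log(b^2 + 36)/4


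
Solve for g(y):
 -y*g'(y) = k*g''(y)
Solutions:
 g(y) = C1 + C2*sqrt(k)*erf(sqrt(2)*y*sqrt(1/k)/2)


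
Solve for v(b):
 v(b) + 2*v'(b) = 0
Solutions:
 v(b) = C1*exp(-b/2)


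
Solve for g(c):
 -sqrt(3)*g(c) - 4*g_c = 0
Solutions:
 g(c) = C1*exp(-sqrt(3)*c/4)


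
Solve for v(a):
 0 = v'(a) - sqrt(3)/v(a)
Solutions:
 v(a) = -sqrt(C1 + 2*sqrt(3)*a)
 v(a) = sqrt(C1 + 2*sqrt(3)*a)


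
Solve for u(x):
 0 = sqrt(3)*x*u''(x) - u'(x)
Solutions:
 u(x) = C1 + C2*x^(sqrt(3)/3 + 1)


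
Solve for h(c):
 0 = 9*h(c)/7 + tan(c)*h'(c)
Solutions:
 h(c) = C1/sin(c)^(9/7)


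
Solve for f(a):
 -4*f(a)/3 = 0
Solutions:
 f(a) = 0


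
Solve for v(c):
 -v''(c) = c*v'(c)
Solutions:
 v(c) = C1 + C2*erf(sqrt(2)*c/2)


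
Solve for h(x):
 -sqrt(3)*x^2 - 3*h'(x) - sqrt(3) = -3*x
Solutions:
 h(x) = C1 - sqrt(3)*x^3/9 + x^2/2 - sqrt(3)*x/3


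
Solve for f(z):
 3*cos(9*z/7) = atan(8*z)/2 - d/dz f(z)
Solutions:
 f(z) = C1 + z*atan(8*z)/2 - log(64*z^2 + 1)/32 - 7*sin(9*z/7)/3


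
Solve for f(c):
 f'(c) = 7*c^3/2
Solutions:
 f(c) = C1 + 7*c^4/8


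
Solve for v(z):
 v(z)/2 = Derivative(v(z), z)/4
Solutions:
 v(z) = C1*exp(2*z)


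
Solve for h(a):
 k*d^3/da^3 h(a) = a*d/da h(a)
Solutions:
 h(a) = C1 + Integral(C2*airyai(a*(1/k)^(1/3)) + C3*airybi(a*(1/k)^(1/3)), a)


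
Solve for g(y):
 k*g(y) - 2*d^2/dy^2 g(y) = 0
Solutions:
 g(y) = C1*exp(-sqrt(2)*sqrt(k)*y/2) + C2*exp(sqrt(2)*sqrt(k)*y/2)


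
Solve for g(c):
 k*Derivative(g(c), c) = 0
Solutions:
 g(c) = C1


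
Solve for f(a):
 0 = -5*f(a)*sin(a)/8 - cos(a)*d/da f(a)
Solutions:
 f(a) = C1*cos(a)^(5/8)


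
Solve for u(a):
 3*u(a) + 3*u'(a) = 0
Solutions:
 u(a) = C1*exp(-a)


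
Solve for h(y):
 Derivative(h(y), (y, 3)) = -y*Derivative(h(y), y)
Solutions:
 h(y) = C1 + Integral(C2*airyai(-y) + C3*airybi(-y), y)


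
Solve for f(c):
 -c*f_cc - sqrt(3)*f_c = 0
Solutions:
 f(c) = C1 + C2*c^(1 - sqrt(3))


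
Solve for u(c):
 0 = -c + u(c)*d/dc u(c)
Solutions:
 u(c) = -sqrt(C1 + c^2)
 u(c) = sqrt(C1 + c^2)


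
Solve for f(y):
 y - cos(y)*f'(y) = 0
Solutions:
 f(y) = C1 + Integral(y/cos(y), y)


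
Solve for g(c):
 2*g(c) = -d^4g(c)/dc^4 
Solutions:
 g(c) = (C1*sin(2^(3/4)*c/2) + C2*cos(2^(3/4)*c/2))*exp(-2^(3/4)*c/2) + (C3*sin(2^(3/4)*c/2) + C4*cos(2^(3/4)*c/2))*exp(2^(3/4)*c/2)


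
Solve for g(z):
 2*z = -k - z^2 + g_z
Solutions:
 g(z) = C1 + k*z + z^3/3 + z^2


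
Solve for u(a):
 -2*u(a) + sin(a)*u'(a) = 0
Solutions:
 u(a) = C1*(cos(a) - 1)/(cos(a) + 1)


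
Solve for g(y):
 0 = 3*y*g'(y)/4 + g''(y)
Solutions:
 g(y) = C1 + C2*erf(sqrt(6)*y/4)


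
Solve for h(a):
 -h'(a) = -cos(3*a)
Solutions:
 h(a) = C1 + sin(3*a)/3


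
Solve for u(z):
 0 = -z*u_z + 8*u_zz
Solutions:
 u(z) = C1 + C2*erfi(z/4)


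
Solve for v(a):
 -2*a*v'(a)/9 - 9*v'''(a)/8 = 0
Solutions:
 v(a) = C1 + Integral(C2*airyai(-2*2^(1/3)*3^(2/3)*a/9) + C3*airybi(-2*2^(1/3)*3^(2/3)*a/9), a)


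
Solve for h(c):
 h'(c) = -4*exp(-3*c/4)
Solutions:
 h(c) = C1 + 16*exp(-3*c/4)/3


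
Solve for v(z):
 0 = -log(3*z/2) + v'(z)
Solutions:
 v(z) = C1 + z*log(z) - z + z*log(3/2)


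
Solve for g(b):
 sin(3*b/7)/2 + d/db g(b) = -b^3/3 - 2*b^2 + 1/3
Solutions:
 g(b) = C1 - b^4/12 - 2*b^3/3 + b/3 + 7*cos(3*b/7)/6


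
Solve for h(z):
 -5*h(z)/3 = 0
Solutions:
 h(z) = 0


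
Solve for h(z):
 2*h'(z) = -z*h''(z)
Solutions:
 h(z) = C1 + C2/z


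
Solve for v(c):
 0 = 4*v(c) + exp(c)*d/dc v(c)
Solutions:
 v(c) = C1*exp(4*exp(-c))


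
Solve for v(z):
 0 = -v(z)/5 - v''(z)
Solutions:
 v(z) = C1*sin(sqrt(5)*z/5) + C2*cos(sqrt(5)*z/5)


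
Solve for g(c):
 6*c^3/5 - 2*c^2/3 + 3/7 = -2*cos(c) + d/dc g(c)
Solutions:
 g(c) = C1 + 3*c^4/10 - 2*c^3/9 + 3*c/7 + 2*sin(c)


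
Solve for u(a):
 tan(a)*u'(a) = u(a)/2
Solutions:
 u(a) = C1*sqrt(sin(a))


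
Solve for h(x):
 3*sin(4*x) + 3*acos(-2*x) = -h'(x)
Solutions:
 h(x) = C1 - 3*x*acos(-2*x) - 3*sqrt(1 - 4*x^2)/2 + 3*cos(4*x)/4


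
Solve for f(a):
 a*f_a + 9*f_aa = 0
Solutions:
 f(a) = C1 + C2*erf(sqrt(2)*a/6)


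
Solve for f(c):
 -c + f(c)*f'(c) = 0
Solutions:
 f(c) = -sqrt(C1 + c^2)
 f(c) = sqrt(C1 + c^2)


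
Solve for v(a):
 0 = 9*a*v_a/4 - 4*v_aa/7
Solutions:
 v(a) = C1 + C2*erfi(3*sqrt(14)*a/8)


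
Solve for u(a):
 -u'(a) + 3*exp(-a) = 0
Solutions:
 u(a) = C1 - 3*exp(-a)


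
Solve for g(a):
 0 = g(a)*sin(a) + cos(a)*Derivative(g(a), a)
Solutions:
 g(a) = C1*cos(a)


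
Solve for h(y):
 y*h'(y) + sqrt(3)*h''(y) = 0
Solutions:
 h(y) = C1 + C2*erf(sqrt(2)*3^(3/4)*y/6)


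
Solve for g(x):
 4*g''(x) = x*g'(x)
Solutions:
 g(x) = C1 + C2*erfi(sqrt(2)*x/4)


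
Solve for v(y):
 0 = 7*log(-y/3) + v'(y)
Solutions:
 v(y) = C1 - 7*y*log(-y) + 7*y*(1 + log(3))


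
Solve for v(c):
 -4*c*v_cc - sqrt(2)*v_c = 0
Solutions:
 v(c) = C1 + C2*c^(1 - sqrt(2)/4)


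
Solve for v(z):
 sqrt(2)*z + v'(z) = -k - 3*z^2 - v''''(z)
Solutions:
 v(z) = C1 + C4*exp(-z) - k*z - z^3 - sqrt(2)*z^2/2 + (C2*sin(sqrt(3)*z/2) + C3*cos(sqrt(3)*z/2))*exp(z/2)


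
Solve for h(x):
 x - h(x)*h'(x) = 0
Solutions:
 h(x) = -sqrt(C1 + x^2)
 h(x) = sqrt(C1 + x^2)


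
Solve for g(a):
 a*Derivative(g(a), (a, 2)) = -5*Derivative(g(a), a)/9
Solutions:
 g(a) = C1 + C2*a^(4/9)


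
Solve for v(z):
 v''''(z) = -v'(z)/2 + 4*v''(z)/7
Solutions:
 v(z) = C1 + C2*exp(42^(1/3)*z*(8*42^(1/3)/(sqrt(172977) + 441)^(1/3) + (sqrt(172977) + 441)^(1/3))/84)*sin(14^(1/3)*3^(1/6)*z*(-3^(2/3)*(sqrt(172977) + 441)^(1/3) + 24*14^(1/3)/(sqrt(172977) + 441)^(1/3))/84) + C3*exp(42^(1/3)*z*(8*42^(1/3)/(sqrt(172977) + 441)^(1/3) + (sqrt(172977) + 441)^(1/3))/84)*cos(14^(1/3)*3^(1/6)*z*(-3^(2/3)*(sqrt(172977) + 441)^(1/3) + 24*14^(1/3)/(sqrt(172977) + 441)^(1/3))/84) + C4*exp(-42^(1/3)*z*(8*42^(1/3)/(sqrt(172977) + 441)^(1/3) + (sqrt(172977) + 441)^(1/3))/42)


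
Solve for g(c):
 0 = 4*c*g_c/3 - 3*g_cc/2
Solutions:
 g(c) = C1 + C2*erfi(2*c/3)


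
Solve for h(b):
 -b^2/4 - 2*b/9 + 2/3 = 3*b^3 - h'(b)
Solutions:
 h(b) = C1 + 3*b^4/4 + b^3/12 + b^2/9 - 2*b/3


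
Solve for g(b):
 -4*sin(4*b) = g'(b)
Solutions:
 g(b) = C1 + cos(4*b)


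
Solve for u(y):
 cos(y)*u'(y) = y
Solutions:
 u(y) = C1 + Integral(y/cos(y), y)


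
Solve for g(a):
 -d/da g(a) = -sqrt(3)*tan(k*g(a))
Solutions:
 g(a) = Piecewise((-asin(exp(C1*k + sqrt(3)*a*k))/k + pi/k, Ne(k, 0)), (nan, True))
 g(a) = Piecewise((asin(exp(C1*k + sqrt(3)*a*k))/k, Ne(k, 0)), (nan, True))


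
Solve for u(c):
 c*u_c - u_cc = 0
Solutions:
 u(c) = C1 + C2*erfi(sqrt(2)*c/2)


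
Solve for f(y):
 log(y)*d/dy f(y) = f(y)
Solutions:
 f(y) = C1*exp(li(y))


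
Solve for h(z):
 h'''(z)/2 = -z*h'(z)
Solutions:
 h(z) = C1 + Integral(C2*airyai(-2^(1/3)*z) + C3*airybi(-2^(1/3)*z), z)


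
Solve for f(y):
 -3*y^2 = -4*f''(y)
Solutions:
 f(y) = C1 + C2*y + y^4/16


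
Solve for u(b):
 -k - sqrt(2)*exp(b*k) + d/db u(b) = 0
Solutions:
 u(b) = C1 + b*k + sqrt(2)*exp(b*k)/k


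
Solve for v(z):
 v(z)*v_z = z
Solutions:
 v(z) = -sqrt(C1 + z^2)
 v(z) = sqrt(C1 + z^2)


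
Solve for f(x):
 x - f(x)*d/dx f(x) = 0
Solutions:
 f(x) = -sqrt(C1 + x^2)
 f(x) = sqrt(C1 + x^2)


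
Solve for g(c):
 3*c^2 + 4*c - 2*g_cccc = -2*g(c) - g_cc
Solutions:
 g(c) = C1*exp(-c*sqrt(1 + sqrt(17))/2) + C2*exp(c*sqrt(1 + sqrt(17))/2) + C3*sin(c*sqrt(-1 + sqrt(17))/2) + C4*cos(c*sqrt(-1 + sqrt(17))/2) - 3*c^2/2 - 2*c + 3/2


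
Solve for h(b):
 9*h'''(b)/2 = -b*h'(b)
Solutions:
 h(b) = C1 + Integral(C2*airyai(-6^(1/3)*b/3) + C3*airybi(-6^(1/3)*b/3), b)


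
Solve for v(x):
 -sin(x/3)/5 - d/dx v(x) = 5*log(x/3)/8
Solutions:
 v(x) = C1 - 5*x*log(x)/8 + 5*x/8 + 5*x*log(3)/8 + 3*cos(x/3)/5


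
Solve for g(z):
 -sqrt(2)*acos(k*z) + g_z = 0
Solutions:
 g(z) = C1 + sqrt(2)*Piecewise((z*acos(k*z) - sqrt(-k^2*z^2 + 1)/k, Ne(k, 0)), (pi*z/2, True))


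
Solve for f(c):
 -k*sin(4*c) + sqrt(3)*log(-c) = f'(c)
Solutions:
 f(c) = C1 + sqrt(3)*c*(log(-c) - 1) + k*cos(4*c)/4


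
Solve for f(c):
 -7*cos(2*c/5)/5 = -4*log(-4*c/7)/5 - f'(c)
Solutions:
 f(c) = C1 - 4*c*log(-c)/5 - 8*c*log(2)/5 + 4*c/5 + 4*c*log(7)/5 + 7*sin(2*c/5)/2


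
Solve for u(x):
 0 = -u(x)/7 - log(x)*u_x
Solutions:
 u(x) = C1*exp(-li(x)/7)


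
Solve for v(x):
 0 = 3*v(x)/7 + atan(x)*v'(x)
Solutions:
 v(x) = C1*exp(-3*Integral(1/atan(x), x)/7)


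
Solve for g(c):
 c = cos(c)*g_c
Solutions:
 g(c) = C1 + Integral(c/cos(c), c)


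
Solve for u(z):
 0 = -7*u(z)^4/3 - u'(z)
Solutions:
 u(z) = (-1 - sqrt(3)*I)*(1/(C1 + 7*z))^(1/3)/2
 u(z) = (-1 + sqrt(3)*I)*(1/(C1 + 7*z))^(1/3)/2
 u(z) = (1/(C1 + 7*z))^(1/3)


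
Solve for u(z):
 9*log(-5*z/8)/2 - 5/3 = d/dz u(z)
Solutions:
 u(z) = C1 + 9*z*log(-z)/2 + z*(-81*log(2) - 37 + 27*log(5))/6


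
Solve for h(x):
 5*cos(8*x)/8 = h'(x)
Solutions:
 h(x) = C1 + 5*sin(8*x)/64


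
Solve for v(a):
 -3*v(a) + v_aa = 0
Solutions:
 v(a) = C1*exp(-sqrt(3)*a) + C2*exp(sqrt(3)*a)


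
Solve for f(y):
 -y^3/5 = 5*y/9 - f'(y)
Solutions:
 f(y) = C1 + y^4/20 + 5*y^2/18


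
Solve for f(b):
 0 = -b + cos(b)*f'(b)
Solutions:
 f(b) = C1 + Integral(b/cos(b), b)


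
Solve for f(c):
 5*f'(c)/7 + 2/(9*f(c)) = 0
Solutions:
 f(c) = -sqrt(C1 - 140*c)/15
 f(c) = sqrt(C1 - 140*c)/15


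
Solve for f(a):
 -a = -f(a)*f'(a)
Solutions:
 f(a) = -sqrt(C1 + a^2)
 f(a) = sqrt(C1 + a^2)


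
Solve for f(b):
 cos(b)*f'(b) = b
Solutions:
 f(b) = C1 + Integral(b/cos(b), b)


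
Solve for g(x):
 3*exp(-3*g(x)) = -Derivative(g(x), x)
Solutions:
 g(x) = log(C1 - 9*x)/3
 g(x) = log((-3^(1/3) - 3^(5/6)*I)*(C1 - 3*x)^(1/3)/2)
 g(x) = log((-3^(1/3) + 3^(5/6)*I)*(C1 - 3*x)^(1/3)/2)


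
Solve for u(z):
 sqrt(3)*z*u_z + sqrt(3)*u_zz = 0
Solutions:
 u(z) = C1 + C2*erf(sqrt(2)*z/2)


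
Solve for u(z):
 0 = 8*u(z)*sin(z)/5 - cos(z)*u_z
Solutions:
 u(z) = C1/cos(z)^(8/5)


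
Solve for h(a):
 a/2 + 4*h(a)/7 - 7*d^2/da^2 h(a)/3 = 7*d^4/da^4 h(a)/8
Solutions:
 h(a) = C1*exp(-2*sqrt(21)*a*sqrt(-7 + sqrt(67))/21) + C2*exp(2*sqrt(21)*a*sqrt(-7 + sqrt(67))/21) + C3*sin(2*sqrt(21)*a*sqrt(7 + sqrt(67))/21) + C4*cos(2*sqrt(21)*a*sqrt(7 + sqrt(67))/21) - 7*a/8


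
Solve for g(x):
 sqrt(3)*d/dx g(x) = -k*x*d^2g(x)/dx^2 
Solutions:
 g(x) = C1 + x^(((re(k) - sqrt(3))*re(k) + im(k)^2)/(re(k)^2 + im(k)^2))*(C2*sin(sqrt(3)*log(x)*Abs(im(k))/(re(k)^2 + im(k)^2)) + C3*cos(sqrt(3)*log(x)*im(k)/(re(k)^2 + im(k)^2)))


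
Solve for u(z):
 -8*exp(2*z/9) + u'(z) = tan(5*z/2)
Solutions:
 u(z) = C1 + 36*exp(2*z/9) - 2*log(cos(5*z/2))/5


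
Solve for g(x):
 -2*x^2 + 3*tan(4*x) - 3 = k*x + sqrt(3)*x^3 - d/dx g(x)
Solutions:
 g(x) = C1 + k*x^2/2 + sqrt(3)*x^4/4 + 2*x^3/3 + 3*x + 3*log(cos(4*x))/4


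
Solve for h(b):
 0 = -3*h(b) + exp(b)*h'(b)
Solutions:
 h(b) = C1*exp(-3*exp(-b))


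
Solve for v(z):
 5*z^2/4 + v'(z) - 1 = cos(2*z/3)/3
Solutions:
 v(z) = C1 - 5*z^3/12 + z + sin(2*z/3)/2


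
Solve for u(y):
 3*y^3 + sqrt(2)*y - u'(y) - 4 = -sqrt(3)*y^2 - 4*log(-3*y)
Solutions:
 u(y) = C1 + 3*y^4/4 + sqrt(3)*y^3/3 + sqrt(2)*y^2/2 + 4*y*log(-y) + 4*y*(-2 + log(3))


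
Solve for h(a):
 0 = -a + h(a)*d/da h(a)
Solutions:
 h(a) = -sqrt(C1 + a^2)
 h(a) = sqrt(C1 + a^2)


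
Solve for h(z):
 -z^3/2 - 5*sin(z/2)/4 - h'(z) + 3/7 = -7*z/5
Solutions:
 h(z) = C1 - z^4/8 + 7*z^2/10 + 3*z/7 + 5*cos(z/2)/2


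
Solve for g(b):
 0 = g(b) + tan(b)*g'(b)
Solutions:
 g(b) = C1/sin(b)


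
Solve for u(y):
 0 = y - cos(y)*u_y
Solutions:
 u(y) = C1 + Integral(y/cos(y), y)


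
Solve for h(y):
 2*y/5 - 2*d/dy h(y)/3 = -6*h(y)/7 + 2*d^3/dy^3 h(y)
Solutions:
 h(y) = C1*exp(-14^(1/3)*y*(-14/(81 + sqrt(6757))^(1/3) + 14^(1/3)*(81 + sqrt(6757))^(1/3))/84)*sin(14^(1/3)*sqrt(3)*y*(14/(81 + sqrt(6757))^(1/3) + 14^(1/3)*(81 + sqrt(6757))^(1/3))/84) + C2*exp(-14^(1/3)*y*(-14/(81 + sqrt(6757))^(1/3) + 14^(1/3)*(81 + sqrt(6757))^(1/3))/84)*cos(14^(1/3)*sqrt(3)*y*(14/(81 + sqrt(6757))^(1/3) + 14^(1/3)*(81 + sqrt(6757))^(1/3))/84) + C3*exp(14^(1/3)*y*(-14/(81 + sqrt(6757))^(1/3) + 14^(1/3)*(81 + sqrt(6757))^(1/3))/42) - 7*y/15 - 49/135


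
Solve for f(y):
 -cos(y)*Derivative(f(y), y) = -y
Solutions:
 f(y) = C1 + Integral(y/cos(y), y)


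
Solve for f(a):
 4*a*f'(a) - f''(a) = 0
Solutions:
 f(a) = C1 + C2*erfi(sqrt(2)*a)


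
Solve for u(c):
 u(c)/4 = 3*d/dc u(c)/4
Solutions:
 u(c) = C1*exp(c/3)


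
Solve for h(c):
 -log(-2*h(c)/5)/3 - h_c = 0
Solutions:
 3*Integral(1/(log(-_y) - log(5) + log(2)), (_y, h(c))) = C1 - c


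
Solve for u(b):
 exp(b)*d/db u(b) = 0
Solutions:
 u(b) = C1


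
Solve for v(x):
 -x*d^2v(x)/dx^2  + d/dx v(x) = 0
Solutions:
 v(x) = C1 + C2*x^2


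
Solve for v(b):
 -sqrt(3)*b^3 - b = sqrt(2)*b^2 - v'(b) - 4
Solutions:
 v(b) = C1 + sqrt(3)*b^4/4 + sqrt(2)*b^3/3 + b^2/2 - 4*b


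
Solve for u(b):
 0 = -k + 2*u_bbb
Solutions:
 u(b) = C1 + C2*b + C3*b^2 + b^3*k/12


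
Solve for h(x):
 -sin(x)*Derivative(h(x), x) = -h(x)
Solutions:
 h(x) = C1*sqrt(cos(x) - 1)/sqrt(cos(x) + 1)


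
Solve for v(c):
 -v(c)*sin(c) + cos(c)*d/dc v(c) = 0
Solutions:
 v(c) = C1/cos(c)


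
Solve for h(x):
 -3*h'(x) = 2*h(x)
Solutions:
 h(x) = C1*exp(-2*x/3)


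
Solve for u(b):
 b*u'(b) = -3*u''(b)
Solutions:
 u(b) = C1 + C2*erf(sqrt(6)*b/6)


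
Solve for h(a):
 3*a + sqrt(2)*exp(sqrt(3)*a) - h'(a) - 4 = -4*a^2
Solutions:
 h(a) = C1 + 4*a^3/3 + 3*a^2/2 - 4*a + sqrt(6)*exp(sqrt(3)*a)/3


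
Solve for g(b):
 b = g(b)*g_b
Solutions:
 g(b) = -sqrt(C1 + b^2)
 g(b) = sqrt(C1 + b^2)


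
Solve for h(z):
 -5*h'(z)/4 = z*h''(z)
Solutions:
 h(z) = C1 + C2/z^(1/4)


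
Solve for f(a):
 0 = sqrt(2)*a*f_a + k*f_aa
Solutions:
 f(a) = C1 + C2*sqrt(k)*erf(2^(3/4)*a*sqrt(1/k)/2)


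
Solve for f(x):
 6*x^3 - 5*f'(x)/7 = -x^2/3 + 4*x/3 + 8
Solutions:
 f(x) = C1 + 21*x^4/10 + 7*x^3/45 - 14*x^2/15 - 56*x/5


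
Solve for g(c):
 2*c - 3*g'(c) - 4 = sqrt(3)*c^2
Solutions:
 g(c) = C1 - sqrt(3)*c^3/9 + c^2/3 - 4*c/3


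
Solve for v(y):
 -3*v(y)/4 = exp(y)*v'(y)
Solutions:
 v(y) = C1*exp(3*exp(-y)/4)


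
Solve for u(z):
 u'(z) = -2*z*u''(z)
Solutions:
 u(z) = C1 + C2*sqrt(z)


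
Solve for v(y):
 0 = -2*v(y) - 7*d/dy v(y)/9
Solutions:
 v(y) = C1*exp(-18*y/7)


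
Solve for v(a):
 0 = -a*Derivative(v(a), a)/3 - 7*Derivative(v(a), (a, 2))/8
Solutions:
 v(a) = C1 + C2*erf(2*sqrt(21)*a/21)


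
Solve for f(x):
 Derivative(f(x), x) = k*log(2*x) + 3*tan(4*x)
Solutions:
 f(x) = C1 + k*x*(log(x) - 1) + k*x*log(2) - 3*log(cos(4*x))/4


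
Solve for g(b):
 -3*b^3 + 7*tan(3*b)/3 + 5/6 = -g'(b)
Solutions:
 g(b) = C1 + 3*b^4/4 - 5*b/6 + 7*log(cos(3*b))/9


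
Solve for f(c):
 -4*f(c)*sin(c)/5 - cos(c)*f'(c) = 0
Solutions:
 f(c) = C1*cos(c)^(4/5)


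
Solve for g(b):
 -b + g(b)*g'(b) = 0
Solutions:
 g(b) = -sqrt(C1 + b^2)
 g(b) = sqrt(C1 + b^2)


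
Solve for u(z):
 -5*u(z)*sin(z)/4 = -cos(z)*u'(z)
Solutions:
 u(z) = C1/cos(z)^(5/4)


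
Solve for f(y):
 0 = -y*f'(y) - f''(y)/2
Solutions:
 f(y) = C1 + C2*erf(y)


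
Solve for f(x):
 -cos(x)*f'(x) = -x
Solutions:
 f(x) = C1 + Integral(x/cos(x), x)


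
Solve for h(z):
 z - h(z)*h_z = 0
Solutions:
 h(z) = -sqrt(C1 + z^2)
 h(z) = sqrt(C1 + z^2)


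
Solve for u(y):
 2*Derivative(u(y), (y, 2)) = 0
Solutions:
 u(y) = C1 + C2*y


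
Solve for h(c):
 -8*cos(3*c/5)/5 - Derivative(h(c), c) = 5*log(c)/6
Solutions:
 h(c) = C1 - 5*c*log(c)/6 + 5*c/6 - 8*sin(3*c/5)/3


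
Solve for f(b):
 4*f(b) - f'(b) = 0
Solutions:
 f(b) = C1*exp(4*b)


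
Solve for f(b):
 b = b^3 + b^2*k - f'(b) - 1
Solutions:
 f(b) = C1 + b^4/4 + b^3*k/3 - b^2/2 - b


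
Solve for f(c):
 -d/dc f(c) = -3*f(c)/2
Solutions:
 f(c) = C1*exp(3*c/2)


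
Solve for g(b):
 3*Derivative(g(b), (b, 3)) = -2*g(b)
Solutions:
 g(b) = C3*exp(-2^(1/3)*3^(2/3)*b/3) + (C1*sin(2^(1/3)*3^(1/6)*b/2) + C2*cos(2^(1/3)*3^(1/6)*b/2))*exp(2^(1/3)*3^(2/3)*b/6)


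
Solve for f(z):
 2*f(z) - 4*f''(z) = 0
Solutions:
 f(z) = C1*exp(-sqrt(2)*z/2) + C2*exp(sqrt(2)*z/2)


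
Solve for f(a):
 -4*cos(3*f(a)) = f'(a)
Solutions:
 f(a) = -asin((C1 + exp(24*a))/(C1 - exp(24*a)))/3 + pi/3
 f(a) = asin((C1 + exp(24*a))/(C1 - exp(24*a)))/3


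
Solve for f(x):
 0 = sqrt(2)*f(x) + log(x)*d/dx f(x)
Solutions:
 f(x) = C1*exp(-sqrt(2)*li(x))


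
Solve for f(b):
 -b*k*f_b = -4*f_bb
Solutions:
 f(b) = Piecewise((-sqrt(2)*sqrt(pi)*C1*erf(sqrt(2)*b*sqrt(-k)/4)/sqrt(-k) - C2, (k > 0) | (k < 0)), (-C1*b - C2, True))


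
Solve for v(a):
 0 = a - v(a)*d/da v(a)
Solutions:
 v(a) = -sqrt(C1 + a^2)
 v(a) = sqrt(C1 + a^2)


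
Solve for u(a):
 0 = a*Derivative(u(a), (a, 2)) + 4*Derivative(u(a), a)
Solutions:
 u(a) = C1 + C2/a^3


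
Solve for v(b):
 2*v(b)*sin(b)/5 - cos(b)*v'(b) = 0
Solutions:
 v(b) = C1/cos(b)^(2/5)


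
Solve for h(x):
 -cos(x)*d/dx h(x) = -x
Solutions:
 h(x) = C1 + Integral(x/cos(x), x)


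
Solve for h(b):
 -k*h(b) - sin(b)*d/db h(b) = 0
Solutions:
 h(b) = C1*exp(k*(-log(cos(b) - 1) + log(cos(b) + 1))/2)


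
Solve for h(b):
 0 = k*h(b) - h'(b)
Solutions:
 h(b) = C1*exp(b*k)


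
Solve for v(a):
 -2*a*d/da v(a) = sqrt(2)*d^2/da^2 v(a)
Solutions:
 v(a) = C1 + C2*erf(2^(3/4)*a/2)


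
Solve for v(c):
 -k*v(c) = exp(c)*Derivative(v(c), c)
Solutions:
 v(c) = C1*exp(k*exp(-c))


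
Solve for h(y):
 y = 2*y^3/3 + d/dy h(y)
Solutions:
 h(y) = C1 - y^4/6 + y^2/2


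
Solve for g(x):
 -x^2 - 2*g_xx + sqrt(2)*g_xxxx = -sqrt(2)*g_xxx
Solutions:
 g(x) = C1 + C2*x + C3*exp(x*(-1 + sqrt(1 + 4*sqrt(2)))/2) + C4*exp(-x*(1 + sqrt(1 + 4*sqrt(2)))/2) - x^4/24 - sqrt(2)*x^3/12 + x^2*(-sqrt(2) - 1)/4


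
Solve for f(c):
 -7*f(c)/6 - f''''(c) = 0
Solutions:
 f(c) = (C1*sin(14^(1/4)*3^(3/4)*c/6) + C2*cos(14^(1/4)*3^(3/4)*c/6))*exp(-14^(1/4)*3^(3/4)*c/6) + (C3*sin(14^(1/4)*3^(3/4)*c/6) + C4*cos(14^(1/4)*3^(3/4)*c/6))*exp(14^(1/4)*3^(3/4)*c/6)


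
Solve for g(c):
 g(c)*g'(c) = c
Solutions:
 g(c) = -sqrt(C1 + c^2)
 g(c) = sqrt(C1 + c^2)


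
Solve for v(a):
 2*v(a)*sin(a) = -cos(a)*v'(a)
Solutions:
 v(a) = C1*cos(a)^2


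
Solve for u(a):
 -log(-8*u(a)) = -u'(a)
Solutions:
 -Integral(1/(log(-_y) + 3*log(2)), (_y, u(a))) = C1 - a


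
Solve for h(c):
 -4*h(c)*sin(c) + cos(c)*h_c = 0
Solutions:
 h(c) = C1/cos(c)^4


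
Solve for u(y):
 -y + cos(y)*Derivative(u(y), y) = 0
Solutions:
 u(y) = C1 + Integral(y/cos(y), y)


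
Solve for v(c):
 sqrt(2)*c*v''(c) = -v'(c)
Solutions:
 v(c) = C1 + C2*c^(1 - sqrt(2)/2)


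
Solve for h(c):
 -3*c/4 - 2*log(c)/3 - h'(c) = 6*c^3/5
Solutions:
 h(c) = C1 - 3*c^4/10 - 3*c^2/8 - 2*c*log(c)/3 + 2*c/3


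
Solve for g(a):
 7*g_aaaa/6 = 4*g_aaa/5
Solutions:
 g(a) = C1 + C2*a + C3*a^2 + C4*exp(24*a/35)


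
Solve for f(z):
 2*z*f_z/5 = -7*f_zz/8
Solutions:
 f(z) = C1 + C2*erf(2*sqrt(70)*z/35)


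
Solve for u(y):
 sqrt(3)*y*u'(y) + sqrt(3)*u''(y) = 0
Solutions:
 u(y) = C1 + C2*erf(sqrt(2)*y/2)


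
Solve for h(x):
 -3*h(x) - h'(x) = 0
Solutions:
 h(x) = C1*exp(-3*x)


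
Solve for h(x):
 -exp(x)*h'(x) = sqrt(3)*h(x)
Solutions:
 h(x) = C1*exp(sqrt(3)*exp(-x))


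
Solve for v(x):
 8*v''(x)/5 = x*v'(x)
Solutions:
 v(x) = C1 + C2*erfi(sqrt(5)*x/4)


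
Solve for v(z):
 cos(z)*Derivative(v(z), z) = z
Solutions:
 v(z) = C1 + Integral(z/cos(z), z)


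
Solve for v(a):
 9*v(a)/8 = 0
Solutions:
 v(a) = 0


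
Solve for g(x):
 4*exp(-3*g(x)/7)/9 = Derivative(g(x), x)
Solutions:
 g(x) = 7*log(C1 + 4*x/21)/3
 g(x) = 7*log((-21^(2/3) - 3*3^(1/6)*7^(2/3)*I)*(C1 + 4*x)^(1/3)/42)
 g(x) = 7*log((-21^(2/3) + 3*3^(1/6)*7^(2/3)*I)*(C1 + 4*x)^(1/3)/42)


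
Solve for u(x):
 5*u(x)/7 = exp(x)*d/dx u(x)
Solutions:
 u(x) = C1*exp(-5*exp(-x)/7)


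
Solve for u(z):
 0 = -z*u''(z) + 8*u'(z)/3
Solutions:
 u(z) = C1 + C2*z^(11/3)


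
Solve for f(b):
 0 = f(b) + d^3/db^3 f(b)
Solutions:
 f(b) = C3*exp(-b) + (C1*sin(sqrt(3)*b/2) + C2*cos(sqrt(3)*b/2))*exp(b/2)


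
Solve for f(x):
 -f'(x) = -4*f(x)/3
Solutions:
 f(x) = C1*exp(4*x/3)


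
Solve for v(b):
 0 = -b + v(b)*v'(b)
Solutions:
 v(b) = -sqrt(C1 + b^2)
 v(b) = sqrt(C1 + b^2)


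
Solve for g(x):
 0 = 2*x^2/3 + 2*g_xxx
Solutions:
 g(x) = C1 + C2*x + C3*x^2 - x^5/180


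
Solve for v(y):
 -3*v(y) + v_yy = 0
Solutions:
 v(y) = C1*exp(-sqrt(3)*y) + C2*exp(sqrt(3)*y)


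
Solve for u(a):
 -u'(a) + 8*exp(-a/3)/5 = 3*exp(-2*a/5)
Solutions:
 u(a) = C1 - 24*exp(-a/3)/5 + 15*exp(-2*a/5)/2


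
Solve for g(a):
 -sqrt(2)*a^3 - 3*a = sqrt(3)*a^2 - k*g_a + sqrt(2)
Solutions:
 g(a) = C1 + sqrt(2)*a^4/(4*k) + sqrt(3)*a^3/(3*k) + 3*a^2/(2*k) + sqrt(2)*a/k


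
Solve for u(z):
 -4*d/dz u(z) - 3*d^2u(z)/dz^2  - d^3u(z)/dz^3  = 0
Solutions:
 u(z) = C1 + (C2*sin(sqrt(7)*z/2) + C3*cos(sqrt(7)*z/2))*exp(-3*z/2)


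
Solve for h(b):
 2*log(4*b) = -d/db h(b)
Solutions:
 h(b) = C1 - 2*b*log(b) - b*log(16) + 2*b


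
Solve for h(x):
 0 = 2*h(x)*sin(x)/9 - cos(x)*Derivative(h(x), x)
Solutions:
 h(x) = C1/cos(x)^(2/9)


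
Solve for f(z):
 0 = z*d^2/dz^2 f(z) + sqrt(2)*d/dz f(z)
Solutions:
 f(z) = C1 + C2*z^(1 - sqrt(2))


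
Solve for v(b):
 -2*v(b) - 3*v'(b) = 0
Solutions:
 v(b) = C1*exp(-2*b/3)


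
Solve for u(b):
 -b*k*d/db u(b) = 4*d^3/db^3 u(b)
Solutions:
 u(b) = C1 + Integral(C2*airyai(2^(1/3)*b*(-k)^(1/3)/2) + C3*airybi(2^(1/3)*b*(-k)^(1/3)/2), b)


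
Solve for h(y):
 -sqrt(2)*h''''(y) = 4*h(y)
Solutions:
 h(y) = (C1*sin(2^(7/8)*y/2) + C2*cos(2^(7/8)*y/2))*exp(-2^(7/8)*y/2) + (C3*sin(2^(7/8)*y/2) + C4*cos(2^(7/8)*y/2))*exp(2^(7/8)*y/2)


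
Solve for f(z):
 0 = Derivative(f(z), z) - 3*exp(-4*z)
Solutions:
 f(z) = C1 - 3*exp(-4*z)/4


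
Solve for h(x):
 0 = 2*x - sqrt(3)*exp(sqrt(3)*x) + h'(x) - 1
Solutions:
 h(x) = C1 - x^2 + x + exp(sqrt(3)*x)


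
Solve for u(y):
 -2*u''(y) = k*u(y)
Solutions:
 u(y) = C1*exp(-sqrt(2)*y*sqrt(-k)/2) + C2*exp(sqrt(2)*y*sqrt(-k)/2)


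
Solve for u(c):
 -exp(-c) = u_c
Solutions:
 u(c) = C1 + exp(-c)


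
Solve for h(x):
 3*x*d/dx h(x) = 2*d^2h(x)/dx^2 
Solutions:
 h(x) = C1 + C2*erfi(sqrt(3)*x/2)


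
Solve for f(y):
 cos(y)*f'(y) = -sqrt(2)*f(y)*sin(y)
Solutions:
 f(y) = C1*cos(y)^(sqrt(2))


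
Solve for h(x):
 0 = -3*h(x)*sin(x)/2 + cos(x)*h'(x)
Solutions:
 h(x) = C1/cos(x)^(3/2)


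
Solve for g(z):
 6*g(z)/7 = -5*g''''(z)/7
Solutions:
 g(z) = (C1*sin(10^(3/4)*3^(1/4)*z/10) + C2*cos(10^(3/4)*3^(1/4)*z/10))*exp(-10^(3/4)*3^(1/4)*z/10) + (C3*sin(10^(3/4)*3^(1/4)*z/10) + C4*cos(10^(3/4)*3^(1/4)*z/10))*exp(10^(3/4)*3^(1/4)*z/10)


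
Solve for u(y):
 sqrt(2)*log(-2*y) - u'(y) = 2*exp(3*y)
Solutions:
 u(y) = C1 + sqrt(2)*y*log(-y) + sqrt(2)*y*(-1 + log(2)) - 2*exp(3*y)/3


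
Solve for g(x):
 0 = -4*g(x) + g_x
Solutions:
 g(x) = C1*exp(4*x)


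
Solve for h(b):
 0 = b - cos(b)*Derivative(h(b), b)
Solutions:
 h(b) = C1 + Integral(b/cos(b), b)


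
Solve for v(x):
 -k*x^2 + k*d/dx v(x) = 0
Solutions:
 v(x) = C1 + x^3/3


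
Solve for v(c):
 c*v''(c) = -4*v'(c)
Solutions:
 v(c) = C1 + C2/c^3


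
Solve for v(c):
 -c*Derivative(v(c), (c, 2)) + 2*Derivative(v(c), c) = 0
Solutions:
 v(c) = C1 + C2*c^3


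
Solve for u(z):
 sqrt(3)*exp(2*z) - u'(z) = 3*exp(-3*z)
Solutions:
 u(z) = C1 + sqrt(3)*exp(2*z)/2 + exp(-3*z)


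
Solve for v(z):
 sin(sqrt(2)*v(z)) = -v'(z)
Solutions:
 v(z) = sqrt(2)*(pi - acos((-exp(2*sqrt(2)*C1) - exp(2*sqrt(2)*z))/(exp(2*sqrt(2)*C1) - exp(2*sqrt(2)*z)))/2)
 v(z) = sqrt(2)*acos((-exp(2*sqrt(2)*C1) - exp(2*sqrt(2)*z))/(exp(2*sqrt(2)*C1) - exp(2*sqrt(2)*z)))/2


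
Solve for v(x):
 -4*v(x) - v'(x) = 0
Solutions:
 v(x) = C1*exp(-4*x)


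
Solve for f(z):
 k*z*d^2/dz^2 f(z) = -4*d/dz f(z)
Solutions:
 f(z) = C1 + z^(((re(k) - 4)*re(k) + im(k)^2)/(re(k)^2 + im(k)^2))*(C2*sin(4*log(z)*Abs(im(k))/(re(k)^2 + im(k)^2)) + C3*cos(4*log(z)*im(k)/(re(k)^2 + im(k)^2)))


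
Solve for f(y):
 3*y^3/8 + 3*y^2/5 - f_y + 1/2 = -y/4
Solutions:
 f(y) = C1 + 3*y^4/32 + y^3/5 + y^2/8 + y/2


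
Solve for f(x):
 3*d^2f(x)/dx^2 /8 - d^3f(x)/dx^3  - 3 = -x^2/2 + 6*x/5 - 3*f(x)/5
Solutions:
 f(x) = C1*exp(x*(-5^(2/3)*(16*sqrt(2334) + 773)^(1/3) - 5*5^(1/3)/(16*sqrt(2334) + 773)^(1/3) + 10)/80)*sin(sqrt(3)*5^(1/3)*x*(-5^(1/3)*(16*sqrt(2334) + 773)^(1/3) + 5/(16*sqrt(2334) + 773)^(1/3))/80) + C2*exp(x*(-5^(2/3)*(16*sqrt(2334) + 773)^(1/3) - 5*5^(1/3)/(16*sqrt(2334) + 773)^(1/3) + 10)/80)*cos(sqrt(3)*5^(1/3)*x*(-5^(1/3)*(16*sqrt(2334) + 773)^(1/3) + 5/(16*sqrt(2334) + 773)^(1/3))/80) + C3*exp(x*(5*5^(1/3)/(16*sqrt(2334) + 773)^(1/3) + 5 + 5^(2/3)*(16*sqrt(2334) + 773)^(1/3))/40) - 5*x^2/6 + 2*x + 145/24


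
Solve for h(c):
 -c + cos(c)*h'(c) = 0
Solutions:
 h(c) = C1 + Integral(c/cos(c), c)


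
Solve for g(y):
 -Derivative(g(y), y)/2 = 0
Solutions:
 g(y) = C1


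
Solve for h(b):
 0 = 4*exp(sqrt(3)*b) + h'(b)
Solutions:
 h(b) = C1 - 4*sqrt(3)*exp(sqrt(3)*b)/3


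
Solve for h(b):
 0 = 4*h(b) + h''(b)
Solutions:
 h(b) = C1*sin(2*b) + C2*cos(2*b)


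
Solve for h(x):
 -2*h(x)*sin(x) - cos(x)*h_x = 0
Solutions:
 h(x) = C1*cos(x)^2


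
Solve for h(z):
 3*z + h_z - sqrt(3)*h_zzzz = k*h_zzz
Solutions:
 h(z) = C1 + C2*exp(z*(-24*2^(1/3)*k^2/((-sqrt(3) + 3*I)*(2*k^3 + sqrt(-4*k^6 + (2*k^3 - 81)^2) - 81)^(1/3)) - 4*sqrt(3)*k + 2^(2/3)*sqrt(3)*(2*k^3 + sqrt(-4*k^6 + (2*k^3 - 81)^2) - 81)^(1/3) - 3*2^(2/3)*I*(2*k^3 + sqrt(-4*k^6 + (2*k^3 - 81)^2) - 81)^(1/3))/36) + C3*exp(z*(24*2^(1/3)*k^2/((sqrt(3) + 3*I)*(2*k^3 + sqrt(-4*k^6 + (2*k^3 - 81)^2) - 81)^(1/3)) - 4*sqrt(3)*k + 2^(2/3)*sqrt(3)*(2*k^3 + sqrt(-4*k^6 + (2*k^3 - 81)^2) - 81)^(1/3) + 3*2^(2/3)*I*(2*k^3 + sqrt(-4*k^6 + (2*k^3 - 81)^2) - 81)^(1/3))/36) + C4*exp(-sqrt(3)*z*(2*2^(1/3)*k^2/(2*k^3 + sqrt(-4*k^6 + (2*k^3 - 81)^2) - 81)^(1/3) + 2*k + 2^(2/3)*(2*k^3 + sqrt(-4*k^6 + (2*k^3 - 81)^2) - 81)^(1/3))/18) - 3*z^2/2


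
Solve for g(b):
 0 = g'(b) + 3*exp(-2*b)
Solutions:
 g(b) = C1 + 3*exp(-2*b)/2


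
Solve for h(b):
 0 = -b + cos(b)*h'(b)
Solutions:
 h(b) = C1 + Integral(b/cos(b), b)


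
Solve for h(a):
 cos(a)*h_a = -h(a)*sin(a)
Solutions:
 h(a) = C1*cos(a)


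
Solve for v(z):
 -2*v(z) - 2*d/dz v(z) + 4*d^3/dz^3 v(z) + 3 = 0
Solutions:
 v(z) = C3*exp(z) + (C1*sin(z/2) + C2*cos(z/2))*exp(-z/2) + 3/2


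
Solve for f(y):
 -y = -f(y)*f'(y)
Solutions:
 f(y) = -sqrt(C1 + y^2)
 f(y) = sqrt(C1 + y^2)


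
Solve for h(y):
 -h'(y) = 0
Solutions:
 h(y) = C1


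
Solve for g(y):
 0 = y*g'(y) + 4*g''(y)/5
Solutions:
 g(y) = C1 + C2*erf(sqrt(10)*y/4)


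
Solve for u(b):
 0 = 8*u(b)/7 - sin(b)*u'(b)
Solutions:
 u(b) = C1*(cos(b) - 1)^(4/7)/(cos(b) + 1)^(4/7)


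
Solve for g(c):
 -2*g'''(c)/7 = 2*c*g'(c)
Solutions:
 g(c) = C1 + Integral(C2*airyai(-7^(1/3)*c) + C3*airybi(-7^(1/3)*c), c)


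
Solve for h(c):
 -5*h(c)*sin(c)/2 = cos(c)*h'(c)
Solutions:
 h(c) = C1*cos(c)^(5/2)


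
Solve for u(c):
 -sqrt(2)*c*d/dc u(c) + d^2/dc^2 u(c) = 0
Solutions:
 u(c) = C1 + C2*erfi(2^(3/4)*c/2)


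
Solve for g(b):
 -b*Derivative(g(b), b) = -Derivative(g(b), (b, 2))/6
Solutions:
 g(b) = C1 + C2*erfi(sqrt(3)*b)


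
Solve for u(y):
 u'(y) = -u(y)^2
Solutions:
 u(y) = 1/(C1 + y)


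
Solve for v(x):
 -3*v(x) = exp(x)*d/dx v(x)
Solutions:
 v(x) = C1*exp(3*exp(-x))


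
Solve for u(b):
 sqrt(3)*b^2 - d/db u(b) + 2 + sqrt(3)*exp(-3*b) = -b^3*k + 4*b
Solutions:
 u(b) = C1 + b^4*k/4 + sqrt(3)*b^3/3 - 2*b^2 + 2*b - sqrt(3)*exp(-3*b)/3


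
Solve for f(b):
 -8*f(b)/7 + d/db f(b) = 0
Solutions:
 f(b) = C1*exp(8*b/7)


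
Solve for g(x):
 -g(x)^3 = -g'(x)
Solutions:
 g(x) = -sqrt(2)*sqrt(-1/(C1 + x))/2
 g(x) = sqrt(2)*sqrt(-1/(C1 + x))/2


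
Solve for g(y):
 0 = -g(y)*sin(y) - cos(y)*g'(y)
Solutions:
 g(y) = C1*cos(y)


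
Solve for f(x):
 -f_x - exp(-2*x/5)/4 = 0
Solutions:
 f(x) = C1 + 5*exp(-2*x/5)/8


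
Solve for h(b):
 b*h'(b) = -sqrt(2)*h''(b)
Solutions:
 h(b) = C1 + C2*erf(2^(1/4)*b/2)


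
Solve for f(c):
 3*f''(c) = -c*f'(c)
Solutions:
 f(c) = C1 + C2*erf(sqrt(6)*c/6)


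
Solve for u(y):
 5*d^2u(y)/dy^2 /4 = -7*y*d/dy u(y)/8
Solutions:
 u(y) = C1 + C2*erf(sqrt(35)*y/10)


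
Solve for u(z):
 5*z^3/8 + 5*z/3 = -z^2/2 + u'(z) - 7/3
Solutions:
 u(z) = C1 + 5*z^4/32 + z^3/6 + 5*z^2/6 + 7*z/3


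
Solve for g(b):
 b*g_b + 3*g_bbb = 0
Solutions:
 g(b) = C1 + Integral(C2*airyai(-3^(2/3)*b/3) + C3*airybi(-3^(2/3)*b/3), b)


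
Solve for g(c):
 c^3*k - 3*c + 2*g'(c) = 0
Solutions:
 g(c) = C1 - c^4*k/8 + 3*c^2/4


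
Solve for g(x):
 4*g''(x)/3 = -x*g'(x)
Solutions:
 g(x) = C1 + C2*erf(sqrt(6)*x/4)


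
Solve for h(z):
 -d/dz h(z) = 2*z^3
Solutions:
 h(z) = C1 - z^4/2


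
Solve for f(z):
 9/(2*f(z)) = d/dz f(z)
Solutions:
 f(z) = -sqrt(C1 + 9*z)
 f(z) = sqrt(C1 + 9*z)


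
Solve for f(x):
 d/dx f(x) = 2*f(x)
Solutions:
 f(x) = C1*exp(2*x)


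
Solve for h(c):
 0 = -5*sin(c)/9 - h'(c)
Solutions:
 h(c) = C1 + 5*cos(c)/9


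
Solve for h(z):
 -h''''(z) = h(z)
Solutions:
 h(z) = (C1*sin(sqrt(2)*z/2) + C2*cos(sqrt(2)*z/2))*exp(-sqrt(2)*z/2) + (C3*sin(sqrt(2)*z/2) + C4*cos(sqrt(2)*z/2))*exp(sqrt(2)*z/2)


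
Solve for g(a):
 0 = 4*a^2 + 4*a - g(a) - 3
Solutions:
 g(a) = 4*a^2 + 4*a - 3


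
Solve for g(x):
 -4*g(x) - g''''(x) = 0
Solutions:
 g(x) = (C1*sin(x) + C2*cos(x))*exp(-x) + (C3*sin(x) + C4*cos(x))*exp(x)


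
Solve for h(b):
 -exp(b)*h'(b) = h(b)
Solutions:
 h(b) = C1*exp(exp(-b))


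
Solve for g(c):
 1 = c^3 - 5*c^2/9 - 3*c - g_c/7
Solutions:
 g(c) = C1 + 7*c^4/4 - 35*c^3/27 - 21*c^2/2 - 7*c


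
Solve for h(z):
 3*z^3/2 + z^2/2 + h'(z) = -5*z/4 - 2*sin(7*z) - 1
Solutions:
 h(z) = C1 - 3*z^4/8 - z^3/6 - 5*z^2/8 - z + 2*cos(7*z)/7


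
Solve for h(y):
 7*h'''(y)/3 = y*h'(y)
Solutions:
 h(y) = C1 + Integral(C2*airyai(3^(1/3)*7^(2/3)*y/7) + C3*airybi(3^(1/3)*7^(2/3)*y/7), y)


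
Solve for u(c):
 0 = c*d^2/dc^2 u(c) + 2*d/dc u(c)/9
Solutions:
 u(c) = C1 + C2*c^(7/9)


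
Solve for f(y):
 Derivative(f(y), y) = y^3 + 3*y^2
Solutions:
 f(y) = C1 + y^4/4 + y^3


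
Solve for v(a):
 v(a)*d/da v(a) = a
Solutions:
 v(a) = -sqrt(C1 + a^2)
 v(a) = sqrt(C1 + a^2)


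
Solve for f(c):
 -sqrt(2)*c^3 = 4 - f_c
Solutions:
 f(c) = C1 + sqrt(2)*c^4/4 + 4*c


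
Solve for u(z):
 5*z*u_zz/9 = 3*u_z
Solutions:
 u(z) = C1 + C2*z^(32/5)


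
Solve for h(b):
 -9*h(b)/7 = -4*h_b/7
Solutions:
 h(b) = C1*exp(9*b/4)


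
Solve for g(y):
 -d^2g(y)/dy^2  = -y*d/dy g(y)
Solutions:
 g(y) = C1 + C2*erfi(sqrt(2)*y/2)


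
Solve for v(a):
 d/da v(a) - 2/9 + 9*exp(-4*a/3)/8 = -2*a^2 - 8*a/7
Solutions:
 v(a) = C1 - 2*a^3/3 - 4*a^2/7 + 2*a/9 + 27*exp(-4*a/3)/32


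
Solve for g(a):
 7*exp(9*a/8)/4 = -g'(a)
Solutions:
 g(a) = C1 - 14*exp(9*a/8)/9


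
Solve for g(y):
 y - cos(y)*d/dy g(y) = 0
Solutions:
 g(y) = C1 + Integral(y/cos(y), y)


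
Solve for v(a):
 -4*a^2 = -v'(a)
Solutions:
 v(a) = C1 + 4*a^3/3


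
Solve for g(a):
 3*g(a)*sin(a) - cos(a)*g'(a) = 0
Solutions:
 g(a) = C1/cos(a)^3


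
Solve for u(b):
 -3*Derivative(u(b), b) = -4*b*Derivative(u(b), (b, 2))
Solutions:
 u(b) = C1 + C2*b^(7/4)


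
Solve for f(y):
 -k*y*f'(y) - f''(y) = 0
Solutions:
 f(y) = Piecewise((-sqrt(2)*sqrt(pi)*C1*erf(sqrt(2)*sqrt(k)*y/2)/(2*sqrt(k)) - C2, (k > 0) | (k < 0)), (-C1*y - C2, True))


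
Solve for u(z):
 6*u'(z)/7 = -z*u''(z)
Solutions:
 u(z) = C1 + C2*z^(1/7)


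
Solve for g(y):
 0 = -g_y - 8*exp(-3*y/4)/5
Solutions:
 g(y) = C1 + 32*exp(-3*y/4)/15


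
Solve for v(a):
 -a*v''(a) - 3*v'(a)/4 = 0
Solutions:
 v(a) = C1 + C2*a^(1/4)


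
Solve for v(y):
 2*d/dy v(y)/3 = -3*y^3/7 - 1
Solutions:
 v(y) = C1 - 9*y^4/56 - 3*y/2


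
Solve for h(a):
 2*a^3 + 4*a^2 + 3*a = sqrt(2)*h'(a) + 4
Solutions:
 h(a) = C1 + sqrt(2)*a^4/4 + 2*sqrt(2)*a^3/3 + 3*sqrt(2)*a^2/4 - 2*sqrt(2)*a


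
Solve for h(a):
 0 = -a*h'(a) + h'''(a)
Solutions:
 h(a) = C1 + Integral(C2*airyai(a) + C3*airybi(a), a)


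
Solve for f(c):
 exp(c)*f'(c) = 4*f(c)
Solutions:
 f(c) = C1*exp(-4*exp(-c))


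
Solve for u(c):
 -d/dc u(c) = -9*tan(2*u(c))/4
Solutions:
 u(c) = -asin(C1*exp(9*c/2))/2 + pi/2
 u(c) = asin(C1*exp(9*c/2))/2


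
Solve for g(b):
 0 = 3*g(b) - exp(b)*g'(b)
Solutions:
 g(b) = C1*exp(-3*exp(-b))


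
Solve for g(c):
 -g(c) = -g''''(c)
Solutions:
 g(c) = C1*exp(-c) + C2*exp(c) + C3*sin(c) + C4*cos(c)


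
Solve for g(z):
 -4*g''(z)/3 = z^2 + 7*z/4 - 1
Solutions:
 g(z) = C1 + C2*z - z^4/16 - 7*z^3/32 + 3*z^2/8


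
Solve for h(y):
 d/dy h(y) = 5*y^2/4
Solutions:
 h(y) = C1 + 5*y^3/12


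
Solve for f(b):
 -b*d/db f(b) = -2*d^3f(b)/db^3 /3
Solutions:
 f(b) = C1 + Integral(C2*airyai(2^(2/3)*3^(1/3)*b/2) + C3*airybi(2^(2/3)*3^(1/3)*b/2), b)


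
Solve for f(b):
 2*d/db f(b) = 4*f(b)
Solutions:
 f(b) = C1*exp(2*b)


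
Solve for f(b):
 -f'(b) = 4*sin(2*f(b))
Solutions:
 f(b) = pi - acos((-C1 - exp(16*b))/(C1 - exp(16*b)))/2
 f(b) = acos((-C1 - exp(16*b))/(C1 - exp(16*b)))/2


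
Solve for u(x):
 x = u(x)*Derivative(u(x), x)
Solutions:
 u(x) = -sqrt(C1 + x^2)
 u(x) = sqrt(C1 + x^2)


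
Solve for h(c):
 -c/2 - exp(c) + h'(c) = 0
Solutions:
 h(c) = C1 + c^2/4 + exp(c)


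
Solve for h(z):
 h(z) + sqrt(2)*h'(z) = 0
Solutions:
 h(z) = C1*exp(-sqrt(2)*z/2)


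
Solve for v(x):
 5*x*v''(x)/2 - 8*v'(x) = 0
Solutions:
 v(x) = C1 + C2*x^(21/5)


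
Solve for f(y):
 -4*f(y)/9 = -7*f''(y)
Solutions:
 f(y) = C1*exp(-2*sqrt(7)*y/21) + C2*exp(2*sqrt(7)*y/21)


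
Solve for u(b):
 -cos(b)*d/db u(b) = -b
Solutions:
 u(b) = C1 + Integral(b/cos(b), b)


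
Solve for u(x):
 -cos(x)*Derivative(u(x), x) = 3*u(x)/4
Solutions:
 u(x) = C1*(sin(x) - 1)^(3/8)/(sin(x) + 1)^(3/8)


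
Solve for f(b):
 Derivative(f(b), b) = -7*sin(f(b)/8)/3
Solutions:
 7*b/3 + 4*log(cos(f(b)/8) - 1) - 4*log(cos(f(b)/8) + 1) = C1


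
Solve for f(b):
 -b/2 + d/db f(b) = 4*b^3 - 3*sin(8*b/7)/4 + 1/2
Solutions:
 f(b) = C1 + b^4 + b^2/4 + b/2 + 21*cos(8*b/7)/32


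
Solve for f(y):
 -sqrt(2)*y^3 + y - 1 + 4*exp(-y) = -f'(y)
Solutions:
 f(y) = C1 + sqrt(2)*y^4/4 - y^2/2 + y + 4*exp(-y)


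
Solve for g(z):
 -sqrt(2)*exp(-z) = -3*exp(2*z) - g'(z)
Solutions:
 g(z) = C1 - 3*exp(2*z)/2 - sqrt(2)*exp(-z)


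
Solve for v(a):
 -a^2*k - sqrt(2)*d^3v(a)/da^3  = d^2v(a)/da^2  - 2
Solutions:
 v(a) = C1 + C2*a + C3*exp(-sqrt(2)*a/2) - a^4*k/12 + sqrt(2)*a^3*k/3 + a^2*(1 - 2*k)


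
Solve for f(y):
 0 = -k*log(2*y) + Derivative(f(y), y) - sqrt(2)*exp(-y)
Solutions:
 f(y) = C1 + k*y*log(y) + k*y*(-1 + log(2)) - sqrt(2)*exp(-y)


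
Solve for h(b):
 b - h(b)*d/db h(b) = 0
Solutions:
 h(b) = -sqrt(C1 + b^2)
 h(b) = sqrt(C1 + b^2)


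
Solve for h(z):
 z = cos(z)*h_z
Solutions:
 h(z) = C1 + Integral(z/cos(z), z)


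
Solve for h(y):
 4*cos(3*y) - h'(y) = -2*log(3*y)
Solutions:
 h(y) = C1 + 2*y*log(y) - 2*y + 2*y*log(3) + 4*sin(3*y)/3


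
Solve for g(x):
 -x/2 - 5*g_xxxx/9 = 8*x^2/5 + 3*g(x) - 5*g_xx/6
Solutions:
 g(x) = -8*x^2/15 - x/6 + (C1*sin(15^(3/4)*x*sin(atan(sqrt(215)/5)/2)/5) + C2*cos(15^(3/4)*x*sin(atan(sqrt(215)/5)/2)/5))*exp(-15^(3/4)*x*cos(atan(sqrt(215)/5)/2)/5) + (C3*sin(15^(3/4)*x*sin(atan(sqrt(215)/5)/2)/5) + C4*cos(15^(3/4)*x*sin(atan(sqrt(215)/5)/2)/5))*exp(15^(3/4)*x*cos(atan(sqrt(215)/5)/2)/5) - 8/27


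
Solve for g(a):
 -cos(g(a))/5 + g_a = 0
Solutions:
 -a/5 - log(sin(g(a)) - 1)/2 + log(sin(g(a)) + 1)/2 = C1


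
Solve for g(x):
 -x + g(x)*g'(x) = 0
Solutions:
 g(x) = -sqrt(C1 + x^2)
 g(x) = sqrt(C1 + x^2)


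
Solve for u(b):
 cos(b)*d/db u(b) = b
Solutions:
 u(b) = C1 + Integral(b/cos(b), b)


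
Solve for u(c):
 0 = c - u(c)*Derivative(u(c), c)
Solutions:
 u(c) = -sqrt(C1 + c^2)
 u(c) = sqrt(C1 + c^2)


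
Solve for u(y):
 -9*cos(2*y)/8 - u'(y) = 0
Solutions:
 u(y) = C1 - 9*sin(2*y)/16


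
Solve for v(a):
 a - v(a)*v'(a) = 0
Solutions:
 v(a) = -sqrt(C1 + a^2)
 v(a) = sqrt(C1 + a^2)


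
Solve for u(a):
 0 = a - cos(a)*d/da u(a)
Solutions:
 u(a) = C1 + Integral(a/cos(a), a)


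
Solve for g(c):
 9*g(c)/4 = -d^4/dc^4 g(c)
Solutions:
 g(c) = (C1*sin(sqrt(3)*c/2) + C2*cos(sqrt(3)*c/2))*exp(-sqrt(3)*c/2) + (C3*sin(sqrt(3)*c/2) + C4*cos(sqrt(3)*c/2))*exp(sqrt(3)*c/2)


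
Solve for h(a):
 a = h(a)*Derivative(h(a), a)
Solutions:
 h(a) = -sqrt(C1 + a^2)
 h(a) = sqrt(C1 + a^2)


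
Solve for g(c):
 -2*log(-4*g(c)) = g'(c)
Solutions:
 Integral(1/(log(-_y) + 2*log(2)), (_y, g(c)))/2 = C1 - c


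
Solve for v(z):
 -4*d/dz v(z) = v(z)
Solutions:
 v(z) = C1*exp(-z/4)


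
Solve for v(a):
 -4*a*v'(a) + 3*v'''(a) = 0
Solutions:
 v(a) = C1 + Integral(C2*airyai(6^(2/3)*a/3) + C3*airybi(6^(2/3)*a/3), a)


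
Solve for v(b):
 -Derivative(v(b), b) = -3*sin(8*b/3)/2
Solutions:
 v(b) = C1 - 9*cos(8*b/3)/16


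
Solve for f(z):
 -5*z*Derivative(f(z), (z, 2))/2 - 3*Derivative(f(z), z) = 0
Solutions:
 f(z) = C1 + C2/z^(1/5)


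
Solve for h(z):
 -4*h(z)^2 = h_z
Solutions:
 h(z) = 1/(C1 + 4*z)


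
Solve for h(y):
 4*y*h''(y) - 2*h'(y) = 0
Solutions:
 h(y) = C1 + C2*y^(3/2)


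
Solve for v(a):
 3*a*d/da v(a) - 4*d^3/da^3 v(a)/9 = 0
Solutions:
 v(a) = C1 + Integral(C2*airyai(3*2^(1/3)*a/2) + C3*airybi(3*2^(1/3)*a/2), a)


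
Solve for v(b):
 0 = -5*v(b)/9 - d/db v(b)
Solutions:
 v(b) = C1*exp(-5*b/9)


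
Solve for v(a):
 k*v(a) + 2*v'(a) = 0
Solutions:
 v(a) = C1*exp(-a*k/2)


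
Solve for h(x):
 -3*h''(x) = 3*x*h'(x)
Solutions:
 h(x) = C1 + C2*erf(sqrt(2)*x/2)


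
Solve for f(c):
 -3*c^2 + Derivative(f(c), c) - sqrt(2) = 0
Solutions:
 f(c) = C1 + c^3 + sqrt(2)*c
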